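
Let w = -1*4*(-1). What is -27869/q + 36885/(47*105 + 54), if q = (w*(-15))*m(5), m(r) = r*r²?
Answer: 138558647/12472500 ≈ 11.109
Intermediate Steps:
w = 4 (w = -4*(-1) = 4)
m(r) = r³
q = -7500 (q = (4*(-15))*5³ = -60*125 = -7500)
-27869/q + 36885/(47*105 + 54) = -27869/(-7500) + 36885/(47*105 + 54) = -27869*(-1/7500) + 36885/(4935 + 54) = 27869/7500 + 36885/4989 = 27869/7500 + 36885*(1/4989) = 27869/7500 + 12295/1663 = 138558647/12472500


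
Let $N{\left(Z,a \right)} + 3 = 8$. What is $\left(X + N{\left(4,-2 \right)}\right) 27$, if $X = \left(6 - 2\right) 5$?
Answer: $675$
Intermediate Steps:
$N{\left(Z,a \right)} = 5$ ($N{\left(Z,a \right)} = -3 + 8 = 5$)
$X = 20$ ($X = 4 \cdot 5 = 20$)
$\left(X + N{\left(4,-2 \right)}\right) 27 = \left(20 + 5\right) 27 = 25 \cdot 27 = 675$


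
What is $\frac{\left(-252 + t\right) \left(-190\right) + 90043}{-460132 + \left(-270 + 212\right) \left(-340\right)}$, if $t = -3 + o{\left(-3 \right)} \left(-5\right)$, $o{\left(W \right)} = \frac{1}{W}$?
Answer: $- \frac{414529}{1321236} \approx -0.31374$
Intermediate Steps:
$t = - \frac{4}{3}$ ($t = -3 + \frac{1}{-3} \left(-5\right) = -3 - - \frac{5}{3} = -3 + \frac{5}{3} = - \frac{4}{3} \approx -1.3333$)
$\frac{\left(-252 + t\right) \left(-190\right) + 90043}{-460132 + \left(-270 + 212\right) \left(-340\right)} = \frac{\left(-252 - \frac{4}{3}\right) \left(-190\right) + 90043}{-460132 + \left(-270 + 212\right) \left(-340\right)} = \frac{\left(- \frac{760}{3}\right) \left(-190\right) + 90043}{-460132 - -19720} = \frac{\frac{144400}{3} + 90043}{-460132 + 19720} = \frac{414529}{3 \left(-440412\right)} = \frac{414529}{3} \left(- \frac{1}{440412}\right) = - \frac{414529}{1321236}$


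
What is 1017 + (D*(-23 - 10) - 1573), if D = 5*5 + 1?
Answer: -1414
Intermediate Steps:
D = 26 (D = 25 + 1 = 26)
1017 + (D*(-23 - 10) - 1573) = 1017 + (26*(-23 - 10) - 1573) = 1017 + (26*(-33) - 1573) = 1017 + (-858 - 1573) = 1017 - 2431 = -1414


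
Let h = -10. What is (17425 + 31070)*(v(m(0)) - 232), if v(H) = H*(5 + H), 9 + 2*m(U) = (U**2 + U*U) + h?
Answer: -36710715/4 ≈ -9.1777e+6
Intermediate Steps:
m(U) = -19/2 + U**2 (m(U) = -9/2 + ((U**2 + U*U) - 10)/2 = -9/2 + ((U**2 + U**2) - 10)/2 = -9/2 + (2*U**2 - 10)/2 = -9/2 + (-10 + 2*U**2)/2 = -9/2 + (-5 + U**2) = -19/2 + U**2)
(17425 + 31070)*(v(m(0)) - 232) = (17425 + 31070)*((-19/2 + 0**2)*(5 + (-19/2 + 0**2)) - 232) = 48495*((-19/2 + 0)*(5 + (-19/2 + 0)) - 232) = 48495*(-19*(5 - 19/2)/2 - 232) = 48495*(-19/2*(-9/2) - 232) = 48495*(171/4 - 232) = 48495*(-757/4) = -36710715/4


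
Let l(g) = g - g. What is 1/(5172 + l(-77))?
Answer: 1/5172 ≈ 0.00019335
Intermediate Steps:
l(g) = 0
1/(5172 + l(-77)) = 1/(5172 + 0) = 1/5172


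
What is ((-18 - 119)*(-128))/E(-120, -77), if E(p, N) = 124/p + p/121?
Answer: -63655680/7351 ≈ -8659.5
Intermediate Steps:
E(p, N) = 124/p + p/121 (E(p, N) = 124/p + p*(1/121) = 124/p + p/121)
((-18 - 119)*(-128))/E(-120, -77) = ((-18 - 119)*(-128))/(124/(-120) + (1/121)*(-120)) = (-137*(-128))/(124*(-1/120) - 120/121) = 17536/(-31/30 - 120/121) = 17536/(-7351/3630) = 17536*(-3630/7351) = -63655680/7351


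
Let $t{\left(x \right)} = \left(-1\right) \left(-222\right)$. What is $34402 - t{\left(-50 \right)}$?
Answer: $34180$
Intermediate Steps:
$t{\left(x \right)} = 222$
$34402 - t{\left(-50 \right)} = 34402 - 222 = 34180$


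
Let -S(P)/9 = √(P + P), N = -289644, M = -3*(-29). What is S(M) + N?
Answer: -289644 - 9*√174 ≈ -2.8976e+5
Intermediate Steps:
M = 87
S(P) = -9*√2*√P (S(P) = -9*√(P + P) = -9*√2*√P)
S(M) + N = -9*√2*√87 - 289644 = -9*√174 - 289644 = -289644 - 9*√174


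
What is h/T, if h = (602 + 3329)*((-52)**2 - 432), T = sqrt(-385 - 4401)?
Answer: -4465616*I*sqrt(4786)/2393 ≈ -1.291e+5*I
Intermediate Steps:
T = I*sqrt(4786) (T = sqrt(-4786) = I*sqrt(4786) ≈ 69.181*I)
h = 8931232 (h = 3931*(2704 - 432) = 3931*2272 = 8931232)
h/T = 8931232/((I*sqrt(4786))) = 8931232*(-I*sqrt(4786)/4786) = -4465616*I*sqrt(4786)/2393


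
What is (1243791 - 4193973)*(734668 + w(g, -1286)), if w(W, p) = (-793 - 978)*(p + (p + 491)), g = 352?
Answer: -13040155511658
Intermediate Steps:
w(W, p) = -869561 - 3542*p (w(W, p) = -1771*(p + (491 + p)) = -1771*(491 + 2*p) = -869561 - 3542*p)
(1243791 - 4193973)*(734668 + w(g, -1286)) = (1243791 - 4193973)*(734668 + (-869561 - 3542*(-1286))) = -2950182*(734668 + (-869561 + 4555012)) = -2950182*(734668 + 3685451) = -2950182*4420119 = -13040155511658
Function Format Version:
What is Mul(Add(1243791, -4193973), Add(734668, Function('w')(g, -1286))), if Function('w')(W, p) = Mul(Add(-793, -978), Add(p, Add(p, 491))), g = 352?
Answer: -13040155511658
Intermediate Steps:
Function('w')(W, p) = Add(-869561, Mul(-3542, p)) (Function('w')(W, p) = Mul(-1771, Add(p, Add(491, p))) = Mul(-1771, Add(491, Mul(2, p))) = Add(-869561, Mul(-3542, p)))
Mul(Add(1243791, -4193973), Add(734668, Function('w')(g, -1286))) = Mul(Add(1243791, -4193973), Add(734668, Add(-869561, Mul(-3542, -1286)))) = Mul(-2950182, Add(734668, Add(-869561, 4555012))) = Mul(-2950182, Add(734668, 3685451)) = Mul(-2950182, 4420119) = -13040155511658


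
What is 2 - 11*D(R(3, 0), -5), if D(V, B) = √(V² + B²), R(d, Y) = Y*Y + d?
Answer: 2 - 11*√34 ≈ -62.141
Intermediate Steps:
R(d, Y) = d + Y² (R(d, Y) = Y² + d = d + Y²)
D(V, B) = √(B² + V²)
2 - 11*D(R(3, 0), -5) = 2 - 11*√((-5)² + (3 + 0²)²) = 2 - 11*√(25 + (3 + 0)²) = 2 - 11*√(25 + 3²) = 2 - 11*√(25 + 9) = 2 - 11*√34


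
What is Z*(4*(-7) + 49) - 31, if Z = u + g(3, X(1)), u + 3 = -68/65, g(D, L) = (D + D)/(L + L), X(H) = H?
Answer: -3443/65 ≈ -52.969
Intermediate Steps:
g(D, L) = D/L (g(D, L) = (2*D)/((2*L)) = (2*D)*(1/(2*L)) = D/L)
u = -263/65 (u = -3 - 68/65 = -263/65 ≈ -4.0462)
Z = -68/65 (Z = -263/65 + 3/1 = -263/65 + 3*1 = -263/65 + 3 = -68/65 ≈ -1.0462)
Z*(4*(-7) + 49) - 31 = -68*(4*(-7) + 49)/65 - 31 = -68*(-28 + 49)/65 - 31 = -68/65*21 - 31 = -1428/65 - 31 = -3443/65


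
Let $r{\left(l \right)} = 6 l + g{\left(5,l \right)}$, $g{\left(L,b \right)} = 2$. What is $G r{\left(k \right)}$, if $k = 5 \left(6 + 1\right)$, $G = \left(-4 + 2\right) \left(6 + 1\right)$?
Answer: $-2968$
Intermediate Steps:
$G = -14$ ($G = \left(-2\right) 7 = -14$)
$k = 35$ ($k = 5 \cdot 7 = 35$)
$r{\left(l \right)} = 2 + 6 l$ ($r{\left(l \right)} = 6 l + 2 = 2 + 6 l$)
$G r{\left(k \right)} = - 14 \left(2 + 6 \cdot 35\right) = - 14 \left(2 + 210\right) = \left(-14\right) 212 = -2968$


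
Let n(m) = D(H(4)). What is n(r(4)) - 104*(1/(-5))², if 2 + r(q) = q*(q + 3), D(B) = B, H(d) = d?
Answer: -4/25 ≈ -0.16000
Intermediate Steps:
r(q) = -2 + q*(3 + q) (r(q) = -2 + q*(q + 3) = -2 + q*(3 + q))
n(m) = 4
n(r(4)) - 104*(1/(-5))² = 4 - 104*(1/(-5))² = 4 - 104*(-⅕)² = 4 - 104*1/25 = 4 - 104/25 = -4/25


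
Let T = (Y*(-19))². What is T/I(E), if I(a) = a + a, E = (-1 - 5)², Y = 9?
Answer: 3249/8 ≈ 406.13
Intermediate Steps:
E = 36 (E = (-6)² = 36)
I(a) = 2*a
T = 29241 (T = (9*(-19))² = (-171)² = 29241)
T/I(E) = 29241/((2*36)) = 29241/72 = 29241*(1/72) = 3249/8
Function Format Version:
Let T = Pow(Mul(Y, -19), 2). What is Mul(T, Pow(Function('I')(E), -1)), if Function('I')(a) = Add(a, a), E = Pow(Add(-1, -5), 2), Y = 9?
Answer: Rational(3249, 8) ≈ 406.13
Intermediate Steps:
E = 36 (E = Pow(-6, 2) = 36)
Function('I')(a) = Mul(2, a)
T = 29241 (T = Pow(Mul(9, -19), 2) = Pow(-171, 2) = 29241)
Mul(T, Pow(Function('I')(E), -1)) = Mul(29241, Pow(Mul(2, 36), -1)) = Mul(29241, Pow(72, -1)) = Mul(29241, Rational(1, 72)) = Rational(3249, 8)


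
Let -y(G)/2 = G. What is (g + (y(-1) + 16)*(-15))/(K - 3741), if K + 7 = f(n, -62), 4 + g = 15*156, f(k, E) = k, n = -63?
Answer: -2066/3811 ≈ -0.54212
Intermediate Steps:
g = 2336 (g = -4 + 15*156 = -4 + 2340 = 2336)
y(G) = -2*G
K = -70 (K = -7 - 63 = -70)
(g + (y(-1) + 16)*(-15))/(K - 3741) = (2336 + (-2*(-1) + 16)*(-15))/(-70 - 3741) = (2336 + (2 + 16)*(-15))/(-3811) = (2336 + 18*(-15))*(-1/3811) = (2336 - 270)*(-1/3811) = 2066*(-1/3811) = -2066/3811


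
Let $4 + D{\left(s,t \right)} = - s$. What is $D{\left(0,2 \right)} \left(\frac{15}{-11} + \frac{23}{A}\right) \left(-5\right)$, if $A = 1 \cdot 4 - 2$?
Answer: $\frac{2230}{11} \approx 202.73$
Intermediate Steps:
$A = 2$ ($A = 4 - 2 = 2$)
$D{\left(s,t \right)} = -4 - s$
$D{\left(0,2 \right)} \left(\frac{15}{-11} + \frac{23}{A}\right) \left(-5\right) = \left(-4 - 0\right) \left(\frac{15}{-11} + \frac{23}{2}\right) \left(-5\right) = \left(-4 + 0\right) \left(15 \left(- \frac{1}{11}\right) + 23 \cdot \frac{1}{2}\right) \left(-5\right) = - 4 \left(- \frac{15}{11} + \frac{23}{2}\right) \left(-5\right) = \left(-4\right) \frac{223}{22} \left(-5\right) = \left(- \frac{446}{11}\right) \left(-5\right) = \frac{2230}{11}$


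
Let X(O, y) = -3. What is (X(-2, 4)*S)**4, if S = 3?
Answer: 6561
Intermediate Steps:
(X(-2, 4)*S)**4 = (-3*3)**4 = (-9)**4 = 6561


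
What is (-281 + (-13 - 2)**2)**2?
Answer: 3136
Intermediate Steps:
(-281 + (-13 - 2)**2)**2 = (-281 + (-15)**2)**2 = (-281 + 225)**2 = (-56)**2 = 3136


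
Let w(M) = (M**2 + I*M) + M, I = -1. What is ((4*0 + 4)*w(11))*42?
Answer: 20328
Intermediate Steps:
w(M) = M**2 (w(M) = (M**2 - M) + M = M**2)
((4*0 + 4)*w(11))*42 = ((4*0 + 4)*11**2)*42 = ((0 + 4)*121)*42 = (4*121)*42 = 484*42 = 20328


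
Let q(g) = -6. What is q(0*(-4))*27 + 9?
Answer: -153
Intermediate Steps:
q(0*(-4))*27 + 9 = -6*27 + 9 = -162 + 9 = -153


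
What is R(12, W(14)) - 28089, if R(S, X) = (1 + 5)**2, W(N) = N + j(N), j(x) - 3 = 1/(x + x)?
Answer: -28053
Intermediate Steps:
j(x) = 3 + 1/(2*x) (j(x) = 3 + 1/(x + x) = 3 + 1/(2*x))
W(N) = 3 + N + 1/(2*N) (W(N) = N + (3 + 1/(2*N)) = 3 + N + 1/(2*N))
R(S, X) = 36 (R(S, X) = 6**2 = 36)
R(12, W(14)) - 28089 = 36 - 28089 = -28053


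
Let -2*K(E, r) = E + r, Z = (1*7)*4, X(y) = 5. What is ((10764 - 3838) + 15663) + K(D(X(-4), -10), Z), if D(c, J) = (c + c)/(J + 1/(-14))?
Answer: 3183145/141 ≈ 22576.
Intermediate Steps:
D(c, J) = 2*c/(-1/14 + J) (D(c, J) = (2*c)/(J - 1/14) = (2*c)/(-1/14 + J) = 2*c/(-1/14 + J))
Z = 28 (Z = 7*4 = 28)
K(E, r) = -E/2 - r/2 (K(E, r) = -(E + r)/2 = -E/2 - r/2)
((10764 - 3838) + 15663) + K(D(X(-4), -10), Z) = ((10764 - 3838) + 15663) + (-14*5/(-1 + 14*(-10)) - ½*28) = (6926 + 15663) + (-14*5/(-1 - 140) - 14) = 22589 + (-14*5/(-141) - 14) = 22589 + (-14*5*(-1)/141 - 14) = 22589 + (-½*(-140/141) - 14) = 22589 + (70/141 - 14) = 22589 - 1904/141 = 3183145/141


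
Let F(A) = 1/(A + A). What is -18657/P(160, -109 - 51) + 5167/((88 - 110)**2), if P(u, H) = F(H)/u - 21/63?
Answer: 1387270722701/24782252 ≈ 55978.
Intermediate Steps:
F(A) = 1/(2*A)
P(u, H) = -1/3 + 1/(2*H*u) (P(u, H) = (1/(2*H))/u - 21/63 = 1/(2*H*u) - 21*1/63 = 1/(2*H*u) - 1/3 = -1/3 + 1/(2*H*u))
-18657/P(160, -109 - 51) + 5167/((88 - 110)**2) = -18657/(-1/3 + (1/2)/(-109 - 51*160)) + 5167/((88 - 110)**2) = -18657/(-1/3 + (1/2)*(1/160)/(-160)) + 5167/((-22)**2) = -18657/(-1/3 + (1/2)*(-1/160)*(1/160)) + 5167/484 = -18657/(-1/3 - 1/51200) + 5167*(1/484) = -18657/(-51203/153600) + 5167/484 = -18657*(-153600/51203) + 5167/484 = 2865715200/51203 + 5167/484 = 1387270722701/24782252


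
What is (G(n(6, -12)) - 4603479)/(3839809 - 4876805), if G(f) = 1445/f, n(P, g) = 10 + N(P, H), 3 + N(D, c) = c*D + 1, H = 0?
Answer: 36826387/8295968 ≈ 4.4391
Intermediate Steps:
N(D, c) = -2 + D*c (N(D, c) = -3 + (c*D + 1) = -3 + (D*c + 1) = -3 + (1 + D*c) = -2 + D*c)
n(P, g) = 8 (n(P, g) = 10 + (-2 + P*0) = 10 + (-2 + 0) = 10 - 2 = 8)
(G(n(6, -12)) - 4603479)/(3839809 - 4876805) = (1445/8 - 4603479)/(3839809 - 4876805) = (1445*(1/8) - 4603479)/(-1036996) = (1445/8 - 4603479)*(-1/1036996) = -36826387/8*(-1/1036996) = 36826387/8295968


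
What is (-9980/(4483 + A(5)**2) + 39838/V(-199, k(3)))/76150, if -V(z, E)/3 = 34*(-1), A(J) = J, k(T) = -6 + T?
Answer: 11160734/2188436775 ≈ 0.0050999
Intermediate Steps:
V(z, E) = 102 (V(z, E) = -102*(-1) = -3*(-34) = 102)
(-9980/(4483 + A(5)**2) + 39838/V(-199, k(3)))/76150 = (-9980/(4483 + 5**2) + 39838/102)/76150 = (-9980/(4483 + 25) + 39838*(1/102))*(1/76150) = (-9980/4508 + 19919/51)*(1/76150) = (-9980*1/4508 + 19919/51)*(1/76150) = (-2495/1127 + 19919/51)*(1/76150) = (22321468/57477)*(1/76150) = 11160734/2188436775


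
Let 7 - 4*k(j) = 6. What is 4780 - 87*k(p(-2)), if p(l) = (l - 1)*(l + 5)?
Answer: 19033/4 ≈ 4758.3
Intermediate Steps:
p(l) = (-1 + l)*(5 + l)
k(j) = ¼ (k(j) = 7/4 - ¼*6 = 7/4 - 3/2 = ¼)
4780 - 87*k(p(-2)) = 4780 - 87/4 = 19033/4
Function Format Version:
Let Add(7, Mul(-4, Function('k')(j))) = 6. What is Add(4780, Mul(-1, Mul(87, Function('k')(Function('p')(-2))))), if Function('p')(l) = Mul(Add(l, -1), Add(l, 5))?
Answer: Rational(19033, 4) ≈ 4758.3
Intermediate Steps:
Function('p')(l) = Mul(Add(-1, l), Add(5, l))
Function('k')(j) = Rational(1, 4) (Function('k')(j) = Add(Rational(7, 4), Mul(Rational(-1, 4), 6)) = Add(Rational(7, 4), Rational(-3, 2)) = Rational(1, 4))
Add(4780, Mul(-1, Mul(87, Function('k')(Function('p')(-2))))) = Add(4780, Mul(-1, Mul(87, Rational(1, 4)))) = Add(4780, Mul(-1, Rational(87, 4))) = Add(4780, Rational(-87, 4)) = Rational(19033, 4)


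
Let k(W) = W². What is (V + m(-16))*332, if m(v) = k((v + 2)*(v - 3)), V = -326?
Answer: 23382760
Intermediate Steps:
m(v) = (-3 + v)²*(2 + v)² (m(v) = ((v + 2)*(v - 3))² = ((2 + v)*(-3 + v))² = ((-3 + v)*(2 + v))² = (-3 + v)²*(2 + v)²)
(V + m(-16))*332 = (-326 + (6 - 16 - 1*(-16)²)²)*332 = (-326 + (6 - 16 - 1*256)²)*332 = (-326 + (6 - 16 - 256)²)*332 = (-326 + (-266)²)*332 = (-326 + 70756)*332 = 70430*332 = 23382760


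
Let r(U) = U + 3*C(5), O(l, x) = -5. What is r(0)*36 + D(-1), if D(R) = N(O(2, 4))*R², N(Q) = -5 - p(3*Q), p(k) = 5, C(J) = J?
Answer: 530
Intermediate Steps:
N(Q) = -10 (N(Q) = -5 - 1*5 = -5 - 5 = -10)
D(R) = -10*R²
r(U) = 15 + U (r(U) = U + 3*5 = U + 15 = 15 + U)
r(0)*36 + D(-1) = (15 + 0)*36 - 10*(-1)² = 15*36 - 10*1 = 540 - 10 = 530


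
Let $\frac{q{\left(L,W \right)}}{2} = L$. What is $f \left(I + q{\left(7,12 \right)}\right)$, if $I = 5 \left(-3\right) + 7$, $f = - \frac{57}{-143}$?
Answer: $\frac{342}{143} \approx 2.3916$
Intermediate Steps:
$q{\left(L,W \right)} = 2 L$
$f = \frac{57}{143}$ ($f = \left(-57\right) \left(- \frac{1}{143}\right) = \frac{57}{143} \approx 0.3986$)
$I = -8$ ($I = -15 + 7 = -8$)
$f \left(I + q{\left(7,12 \right)}\right) = \frac{57 \left(-8 + 2 \cdot 7\right)}{143} = \frac{57 \left(-8 + 14\right)}{143} = \frac{57}{143} \cdot 6 = \frac{342}{143}$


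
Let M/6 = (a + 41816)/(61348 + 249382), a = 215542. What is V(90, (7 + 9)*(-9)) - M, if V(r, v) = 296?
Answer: 45215966/155365 ≈ 291.03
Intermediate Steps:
M = 772074/155365 (M = 6*((215542 + 41816)/(61348 + 249382)) = 6*(257358/310730) = 6*(257358*(1/310730)) = 6*(128679/155365) = 772074/155365 ≈ 4.9694)
V(90, (7 + 9)*(-9)) - M = 296 - 1*772074/155365 = 296 - 772074/155365 = 45215966/155365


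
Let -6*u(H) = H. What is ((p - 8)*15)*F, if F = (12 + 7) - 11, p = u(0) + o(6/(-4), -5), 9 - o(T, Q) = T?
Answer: 300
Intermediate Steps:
u(H) = -H/6
o(T, Q) = 9 - T
p = 21/2 (p = -⅙*0 + (9 - 6/(-4)) = 0 + (9 - 6*(-1)/4) = 0 + (9 - 1*(-3/2)) = 0 + (9 + 3/2) = 0 + 21/2 = 21/2 ≈ 10.500)
F = 8 (F = 19 - 11 = 8)
((p - 8)*15)*F = ((21/2 - 8)*15)*8 = ((5/2)*15)*8 = (75/2)*8 = 300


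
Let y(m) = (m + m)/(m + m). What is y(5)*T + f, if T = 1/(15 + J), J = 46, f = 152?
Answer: 9273/61 ≈ 152.02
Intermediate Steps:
y(m) = 1 (y(m) = (2*m)/((2*m)) = (2*m)*(1/(2*m)) = 1)
T = 1/61 (T = 1/(15 + 46) = 1/61 ≈ 0.016393)
y(5)*T + f = 1*(1/61) + 152 = 1/61 + 152 = 9273/61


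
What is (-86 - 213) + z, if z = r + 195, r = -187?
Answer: -291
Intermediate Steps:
z = 8 (z = -187 + 195 = 8)
(-86 - 213) + z = (-86 - 213) + 8 = -299 + 8 = -291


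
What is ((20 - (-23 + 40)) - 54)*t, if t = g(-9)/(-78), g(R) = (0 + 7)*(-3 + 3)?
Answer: 0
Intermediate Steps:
g(R) = 0 (g(R) = 7*0 = 0)
t = 0 (t = 0/(-78) = 0*(-1/78) = 0)
((20 - (-23 + 40)) - 54)*t = ((20 - (-23 + 40)) - 54)*0 = ((20 - 1*17) - 54)*0 = ((20 - 17) - 54)*0 = (3 - 54)*0 = -51*0 = 0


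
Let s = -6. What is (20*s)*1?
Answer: -120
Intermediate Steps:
(20*s)*1 = (20*(-6))*1 = -120*1 = -120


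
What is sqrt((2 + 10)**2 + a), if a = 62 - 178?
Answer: 2*sqrt(7) ≈ 5.2915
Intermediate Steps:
a = -116
sqrt((2 + 10)**2 + a) = sqrt((2 + 10)**2 - 116) = sqrt(12**2 - 116) = sqrt(144 - 116) = sqrt(28) = 2*sqrt(7)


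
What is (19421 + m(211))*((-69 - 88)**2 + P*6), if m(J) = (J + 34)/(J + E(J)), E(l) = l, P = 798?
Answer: 241262914359/422 ≈ 5.7171e+8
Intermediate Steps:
m(J) = (34 + J)/(2*J) (m(J) = (J + 34)/(J + J) = (34 + J)/((2*J)) = (34 + J)*(1/(2*J)) = (34 + J)/(2*J))
(19421 + m(211))*((-69 - 88)**2 + P*6) = (19421 + (1/2)*(34 + 211)/211)*((-69 - 88)**2 + 798*6) = (19421 + (1/2)*(1/211)*245)*((-157)**2 + 4788) = (19421 + 245/422)*(24649 + 4788) = (8195907/422)*29437 = 241262914359/422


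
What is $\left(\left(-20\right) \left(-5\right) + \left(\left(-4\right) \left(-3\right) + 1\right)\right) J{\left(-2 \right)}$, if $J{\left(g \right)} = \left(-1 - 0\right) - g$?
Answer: $113$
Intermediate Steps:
$J{\left(g \right)} = -1 - g$ ($J{\left(g \right)} = \left(-1 + 0\right) - g = -1 - g$)
$\left(\left(-20\right) \left(-5\right) + \left(\left(-4\right) \left(-3\right) + 1\right)\right) J{\left(-2 \right)} = \left(\left(-20\right) \left(-5\right) + \left(\left(-4\right) \left(-3\right) + 1\right)\right) \left(-1 - -2\right) = \left(100 + \left(12 + 1\right)\right) \left(-1 + 2\right) = \left(100 + 13\right) 1 = 113 \cdot 1 = 113$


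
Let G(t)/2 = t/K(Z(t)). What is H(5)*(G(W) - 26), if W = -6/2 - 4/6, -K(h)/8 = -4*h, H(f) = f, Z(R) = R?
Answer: -2075/16 ≈ -129.69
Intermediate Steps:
K(h) = 32*h (K(h) = -(-32)*h = 32*h)
W = -11/3 (W = -6*½ - 4*⅙ = -3 - ⅔ = -11/3 ≈ -3.6667)
G(t) = 1/16 (G(t) = 2*(t/((32*t))) = 2*(t*(1/(32*t))) = 2*(1/32) = 1/16)
H(5)*(G(W) - 26) = 5*(1/16 - 26) = 5*(-415/16) = -2075/16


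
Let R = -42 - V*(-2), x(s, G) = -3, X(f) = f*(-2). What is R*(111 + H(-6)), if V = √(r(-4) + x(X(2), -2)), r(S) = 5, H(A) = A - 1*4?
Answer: -4242 + 202*√2 ≈ -3956.3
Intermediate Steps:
H(A) = -4 + A (H(A) = A - 4 = -4 + A)
X(f) = -2*f
V = √2 (V = √(5 - 3) = √2 ≈ 1.4142)
R = -42 + 2*√2 (R = -42 - √2*(-2) = -42 - (-2)*√2 = -42 + 2*√2 ≈ -39.172)
R*(111 + H(-6)) = (-42 + 2*√2)*(111 + (-4 - 6)) = (-42 + 2*√2)*(111 - 10) = (-42 + 2*√2)*101 = -4242 + 202*√2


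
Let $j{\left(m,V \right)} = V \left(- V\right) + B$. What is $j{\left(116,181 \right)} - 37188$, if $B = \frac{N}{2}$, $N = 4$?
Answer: $-69947$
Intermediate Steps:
$B = 2$ ($B = \frac{4}{2} = 4 \cdot \frac{1}{2} = 2$)
$j{\left(m,V \right)} = 2 - V^{2}$ ($j{\left(m,V \right)} = V \left(- V\right) + 2 = - V^{2} + 2 = 2 - V^{2}$)
$j{\left(116,181 \right)} - 37188 = \left(2 - 181^{2}\right) - 37188 = \left(2 - 32761\right) - 37188 = -32759 - 37188 = -69947$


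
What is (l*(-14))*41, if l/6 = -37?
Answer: 127428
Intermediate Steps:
l = -222 (l = 6*(-37) = -222)
(l*(-14))*41 = -222*(-14)*41 = 3108*41 = 127428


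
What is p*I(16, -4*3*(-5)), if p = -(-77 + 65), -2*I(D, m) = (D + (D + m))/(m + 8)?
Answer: -138/17 ≈ -8.1176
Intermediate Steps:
I(D, m) = -(m + 2*D)/(2*(8 + m)) (I(D, m) = -(D + (D + m))/(2*(m + 8)) = -(m + 2*D)/(2*(8 + m)))
p = 12 (p = -1*(-12) = 12)
p*I(16, -4*3*(-5)) = 12*((-1*16 - (-4*3)*(-5)/2)/(8 - 4*3*(-5))) = 12*((-16 - (-6)*(-5))/(8 - 12*(-5))) = 12*((-16 - ½*60)/(8 + 60)) = 12*((-16 - 30)/68) = 12*((1/68)*(-46)) = 12*(-23/34) = -138/17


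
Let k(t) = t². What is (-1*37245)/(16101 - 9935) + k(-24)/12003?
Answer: -147833373/24670166 ≈ -5.9924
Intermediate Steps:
(-1*37245)/(16101 - 9935) + k(-24)/12003 = (-1*37245)/(16101 - 9935) + (-24)²/12003 = -37245/6166 + 576*(1/12003) = -37245*1/6166 + 192/4001 = -37245/6166 + 192/4001 = -147833373/24670166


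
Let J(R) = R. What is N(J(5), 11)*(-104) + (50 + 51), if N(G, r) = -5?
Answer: 621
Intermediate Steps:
N(J(5), 11)*(-104) + (50 + 51) = -5*(-104) + (50 + 51) = 520 + 101 = 621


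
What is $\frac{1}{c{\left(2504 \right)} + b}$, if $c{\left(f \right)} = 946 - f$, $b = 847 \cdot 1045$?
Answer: $\frac{1}{883557} \approx 1.1318 \cdot 10^{-6}$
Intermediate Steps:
$b = 885115$
$\frac{1}{c{\left(2504 \right)} + b} = \frac{1}{\left(946 - 2504\right) + 885115} = \frac{1}{-1558 + 885115} = \frac{1}{883557}$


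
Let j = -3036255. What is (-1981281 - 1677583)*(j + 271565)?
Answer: 10115624712160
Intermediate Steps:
(-1981281 - 1677583)*(j + 271565) = (-1981281 - 1677583)*(-3036255 + 271565) = -3658864*(-2764690) = 10115624712160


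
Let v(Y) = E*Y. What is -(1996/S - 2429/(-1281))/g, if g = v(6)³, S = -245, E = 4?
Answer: 280253/619799040 ≈ 0.00045217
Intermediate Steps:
v(Y) = 4*Y
g = 13824 (g = (4*6)³ = 24³ = 13824)
-(1996/S - 2429/(-1281))/g = -(1996/(-245) - 2429/(-1281))/13824 = -(1996*(-1/245) - 2429*(-1/1281))/13824 = -(-1996/245 + 347/183)/13824 = -(-280253)/(44835*13824) = -1*(-280253/619799040) = 280253/619799040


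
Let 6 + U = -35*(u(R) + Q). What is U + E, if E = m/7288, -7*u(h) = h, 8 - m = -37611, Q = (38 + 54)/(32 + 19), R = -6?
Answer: -34929559/371688 ≈ -93.975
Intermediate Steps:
Q = 92/51 ≈ 1.8039
m = 37619 (m = 8 - 1*(-37611) = 8 + 37611 = 37619)
u(h) = -h/7
E = 37619/7288 ≈ 5.1618
U = -5056/51 (U = -6 - 35*(-1/7*(-6) + 92/51) = -6 - 35*(6/7 + 92/51) = -6 - 35*950/357 = -6 - 4750/51 = -5056/51 ≈ -99.137)
U + E = -5056/51 + 37619/7288 = -34929559/371688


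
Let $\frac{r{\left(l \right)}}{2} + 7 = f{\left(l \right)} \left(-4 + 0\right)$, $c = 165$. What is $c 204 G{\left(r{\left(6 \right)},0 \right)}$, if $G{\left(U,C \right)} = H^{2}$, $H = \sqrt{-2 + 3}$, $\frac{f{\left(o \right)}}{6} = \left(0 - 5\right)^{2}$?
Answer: $33660$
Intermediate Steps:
$f{\left(o \right)} = 150$ ($f{\left(o \right)} = 6 \left(0 - 5\right)^{2} = 6 \left(-5\right)^{2} = 6 \cdot 25 = 150$)
$r{\left(l \right)} = -1214$ ($r{\left(l \right)} = -14 + 2 \cdot 150 \left(-4 + 0\right) = -14 + 2 \cdot 150 \left(-4\right) = -14 + 2 \left(-600\right) = -14 - 1200 = -1214$)
$H = 1$ ($H = \sqrt{1} = 1$)
$G{\left(U,C \right)} = 1$ ($G{\left(U,C \right)} = 1^{2} = 1$)
$c 204 G{\left(r{\left(6 \right)},0 \right)} = 165 \cdot 204 \cdot 1 = 33660 \cdot 1 = 33660$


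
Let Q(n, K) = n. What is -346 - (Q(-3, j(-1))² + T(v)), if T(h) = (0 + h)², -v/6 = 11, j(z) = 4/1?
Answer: -4711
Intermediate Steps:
j(z) = 4 (j(z) = 4*1 = 4)
v = -66 (v = -6*11 = -66)
T(h) = h²
-346 - (Q(-3, j(-1))² + T(v)) = -346 - ((-3)² + (-66)²) = -346 - (9 + 4356) = -346 - 1*4365 = -346 - 4365 = -4711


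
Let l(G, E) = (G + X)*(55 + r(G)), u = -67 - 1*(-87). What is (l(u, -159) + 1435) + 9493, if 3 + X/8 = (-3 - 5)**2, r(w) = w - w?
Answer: 38868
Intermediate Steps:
u = 20 (u = -67 + 87 = 20)
r(w) = 0
X = 488 (X = -24 + 8*(-3 - 5)**2 = -24 + 8*(-8)**2 = -24 + 8*64 = -24 + 512 = 488)
l(G, E) = 26840 + 55*G (l(G, E) = (G + 488)*(55 + 0) = (488 + G)*55 = 26840 + 55*G)
(l(u, -159) + 1435) + 9493 = ((26840 + 55*20) + 1435) + 9493 = ((26840 + 1100) + 1435) + 9493 = (27940 + 1435) + 9493 = 29375 + 9493 = 38868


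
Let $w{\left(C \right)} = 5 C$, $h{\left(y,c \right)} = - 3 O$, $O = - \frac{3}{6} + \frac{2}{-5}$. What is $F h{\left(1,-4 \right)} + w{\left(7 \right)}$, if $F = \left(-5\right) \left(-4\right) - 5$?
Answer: $\frac{151}{2} \approx 75.5$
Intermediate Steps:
$O = - \frac{9}{10}$ ($O = \left(-3\right) \frac{1}{6} + 2 \left(- \frac{1}{5}\right) = - \frac{1}{2} - \frac{2}{5} = - \frac{9}{10} \approx -0.9$)
$h{\left(y,c \right)} = \frac{27}{10}$ ($h{\left(y,c \right)} = \left(-3\right) \left(- \frac{9}{10}\right) = \frac{27}{10}$)
$F = 15$ ($F = 20 - 5 = 15$)
$F h{\left(1,-4 \right)} + w{\left(7 \right)} = 15 \cdot \frac{27}{10} + 5 \cdot 7 = \frac{81}{2} + 35 = \frac{151}{2}$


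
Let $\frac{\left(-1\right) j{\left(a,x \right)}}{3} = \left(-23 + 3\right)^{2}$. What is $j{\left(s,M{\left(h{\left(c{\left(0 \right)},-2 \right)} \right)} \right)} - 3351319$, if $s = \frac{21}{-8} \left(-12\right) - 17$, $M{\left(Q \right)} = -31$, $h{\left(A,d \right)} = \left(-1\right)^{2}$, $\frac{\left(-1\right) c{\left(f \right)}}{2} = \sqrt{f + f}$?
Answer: $-3352519$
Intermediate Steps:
$c{\left(f \right)} = - 2 \sqrt{2} \sqrt{f}$ ($c{\left(f \right)} = - 2 \sqrt{f + f} = - 2 \sqrt{2 f} = - 2 \sqrt{2} \sqrt{f}$)
$h{\left(A,d \right)} = 1$
$s = \frac{29}{2}$ ($s = 21 \left(- \frac{1}{8}\right) \left(-12\right) - 17 = \left(- \frac{21}{8}\right) \left(-12\right) - 17 = \frac{63}{2} - 17 = \frac{29}{2} \approx 14.5$)
$j{\left(a,x \right)} = -1200$ ($j{\left(a,x \right)} = - 3 \left(-23 + 3\right)^{2} = - 3 \left(-20\right)^{2} = \left(-3\right) 400 = -1200$)
$j{\left(s,M{\left(h{\left(c{\left(0 \right)},-2 \right)} \right)} \right)} - 3351319 = -1200 - 3351319 = -3352519$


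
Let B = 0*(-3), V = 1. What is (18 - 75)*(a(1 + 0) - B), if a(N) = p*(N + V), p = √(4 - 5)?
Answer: -114*I ≈ -114.0*I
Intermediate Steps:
p = I (p = √(-1) = I ≈ 1.0*I)
B = 0
a(N) = I*(1 + N) (a(N) = I*(N + 1) = I*(1 + N))
(18 - 75)*(a(1 + 0) - B) = (18 - 75)*(I*(1 + (1 + 0)) - 1*0) = -57*(I*(1 + 1) + 0) = -57*(I*2 + 0) = -57*(2*I + 0) = -114*I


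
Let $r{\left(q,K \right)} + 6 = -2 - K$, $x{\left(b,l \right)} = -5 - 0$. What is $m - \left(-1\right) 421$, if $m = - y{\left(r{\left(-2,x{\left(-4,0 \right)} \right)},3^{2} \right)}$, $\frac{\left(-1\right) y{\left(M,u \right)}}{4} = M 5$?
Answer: $361$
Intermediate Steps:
$x{\left(b,l \right)} = -5$ ($x{\left(b,l \right)} = -5 + 0 = -5$)
$r{\left(q,K \right)} = -8 - K$ ($r{\left(q,K \right)} = -6 - \left(2 + K\right) = -8 - K$)
$y{\left(M,u \right)} = - 20 M$ ($y{\left(M,u \right)} = - 4 M 5 = - 4 \cdot 5 M = - 20 M$)
$m = -60$ ($m = - \left(-20\right) \left(-8 - -5\right) = - \left(-20\right) \left(-8 + 5\right) = - \left(-20\right) \left(-3\right) = \left(-1\right) 60 = -60$)
$m - \left(-1\right) 421 = -60 - \left(-1\right) 421 = -60 - -421 = -60 + 421 = 361$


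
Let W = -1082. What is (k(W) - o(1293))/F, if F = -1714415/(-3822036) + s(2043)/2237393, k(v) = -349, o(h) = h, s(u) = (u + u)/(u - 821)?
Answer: -8579291247831586776/2343693901797593 ≈ -3660.6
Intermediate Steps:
s(u) = 2*u/(-821 + u) (s(u) = (2*u)/(-821 + u) = 2*u/(-821 + u))
F = 2343693901797593/5224903317802428 (F = -1714415/(-3822036) + (2*2043/(-821 + 2043))/2237393 = -1714415*(-1/3822036) + (2*2043/1222)*(1/2237393) = 1714415/3822036 + (2*2043*(1/1222))*(1/2237393) = 1714415/3822036 + (2043/611)*(1/2237393) = 1714415/3822036 + 2043/1367047123 = 2343693901797593/5224903317802428 ≈ 0.44856)
(k(W) - o(1293))/F = (-349 - 1*1293)/(2343693901797593/5224903317802428) = (-349 - 1293)*(5224903317802428/2343693901797593) = -1642*5224903317802428/2343693901797593 = -8579291247831586776/2343693901797593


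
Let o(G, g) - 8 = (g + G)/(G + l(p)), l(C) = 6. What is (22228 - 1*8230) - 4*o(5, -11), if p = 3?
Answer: 153650/11 ≈ 13968.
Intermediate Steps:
o(G, g) = 8 + (G + g)/(6 + G) (o(G, g) = 8 + (g + G)/(G + 6) = 8 + (G + g)/(6 + G))
(22228 - 1*8230) - 4*o(5, -11) = (22228 - 1*8230) - 4*(48 - 11 + 9*5)/(6 + 5) = (22228 - 8230) - 4*(48 - 11 + 45)/11 = 13998 - 4*(1/11)*82 = 13998 - 4*82/11 = 13998 - 1*328/11 = 13998 - 328/11 = 153650/11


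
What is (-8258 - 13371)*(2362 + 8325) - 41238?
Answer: -231190361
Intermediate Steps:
(-8258 - 13371)*(2362 + 8325) - 41238 = -21629*10687 - 41238 = -231149123 - 41238 = -231190361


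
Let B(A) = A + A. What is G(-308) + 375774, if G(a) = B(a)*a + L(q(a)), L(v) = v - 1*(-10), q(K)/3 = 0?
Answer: 565512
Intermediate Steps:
q(K) = 0 (q(K) = 3*0 = 0)
L(v) = 10 + v (L(v) = v + 10 = 10 + v)
B(A) = 2*A
G(a) = 10 + 2*a² (G(a) = (2*a)*a + (10 + 0) = 2*a² + 10 = 10 + 2*a²)
G(-308) + 375774 = (10 + 2*(-308)²) + 375774 = (10 + 2*94864) + 375774 = (10 + 189728) + 375774 = 189738 + 375774 = 565512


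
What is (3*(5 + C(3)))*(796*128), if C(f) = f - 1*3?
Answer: 1528320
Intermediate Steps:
C(f) = -3 + f (C(f) = f - 3 = -3 + f)
(3*(5 + C(3)))*(796*128) = (3*(5 + (-3 + 3)))*(796*128) = (3*(5 + 0))*101888 = (3*5)*101888 = 15*101888 = 1528320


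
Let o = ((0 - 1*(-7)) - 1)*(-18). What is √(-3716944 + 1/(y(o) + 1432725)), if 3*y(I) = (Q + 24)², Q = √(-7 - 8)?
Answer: √((-5326053660927 - 59471104*I*√15)/(89557 + I*√15))/4 ≈ 7.5479e-15 - 1927.9*I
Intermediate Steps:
o = -108 (o = ((0 + 7) - 1)*(-18) = (7 - 1)*(-18) = 6*(-18) = -108)
Q = I*√15 (Q = √(-15) = I*√15 ≈ 3.873*I)
y(I) = (24 + I*√15)²/3 (y(I) = (I*√15 + 24)²/3 = (24 + I*√15)²/3)
√(-3716944 + 1/(y(o) + 1432725)) = √(-3716944 + 1/((187 + 16*I*√15) + 1432725)) = √(-3716944 + 1/(1432912 + 16*I*√15))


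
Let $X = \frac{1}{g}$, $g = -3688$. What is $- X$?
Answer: $\frac{1}{3688} \approx 0.00027115$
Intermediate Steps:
$X = - \frac{1}{3688}$ ($X = \frac{1}{-3688} = - \frac{1}{3688} \approx -0.00027115$)
$- X = \left(-1\right) \left(- \frac{1}{3688}\right) = \frac{1}{3688}$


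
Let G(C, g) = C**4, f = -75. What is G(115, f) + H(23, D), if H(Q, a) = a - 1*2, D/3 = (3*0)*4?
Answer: 174900623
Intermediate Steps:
D = 0 (D = 3*((3*0)*4) = 3*(0*4) = 3*0 = 0)
H(Q, a) = -2 + a (H(Q, a) = a - 2 = -2 + a)
G(115, f) + H(23, D) = 115**4 + (-2 + 0) = 174900625 - 2 = 174900623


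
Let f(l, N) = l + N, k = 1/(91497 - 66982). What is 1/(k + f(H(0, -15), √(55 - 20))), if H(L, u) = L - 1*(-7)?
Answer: 4206921090/8414136361 - 600985225*√35/8414136361 ≈ 0.077423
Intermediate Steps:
H(L, u) = 7 + L (H(L, u) = L + 7 = 7 + L)
k = 1/24515 ≈ 4.0791e-5
f(l, N) = N + l
1/(k + f(H(0, -15), √(55 - 20))) = 1/(1/24515 + (√(55 - 20) + (7 + 0))) = 1/(1/24515 + (√35 + 7)) = 1/(1/24515 + (7 + √35)) = 1/(171606/24515 + √35)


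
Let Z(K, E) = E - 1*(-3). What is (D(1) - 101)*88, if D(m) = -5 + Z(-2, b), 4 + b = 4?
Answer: -9064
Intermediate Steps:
b = 0 (b = -4 + 4 = 0)
Z(K, E) = 3 + E (Z(K, E) = E + 3 = 3 + E)
D(m) = -2 (D(m) = -5 + (3 + 0) = -5 + 3 = -2)
(D(1) - 101)*88 = (-2 - 101)*88 = -103*88 = -9064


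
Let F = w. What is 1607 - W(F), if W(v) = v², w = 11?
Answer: 1486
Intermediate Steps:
F = 11
1607 - W(F) = 1607 - 1*11² = 1607 - 1*121 = 1607 - 121 = 1486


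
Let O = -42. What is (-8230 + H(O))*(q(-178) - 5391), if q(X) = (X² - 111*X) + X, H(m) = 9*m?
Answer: -394874784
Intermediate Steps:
q(X) = X² - 110*X
(-8230 + H(O))*(q(-178) - 5391) = (-8230 + 9*(-42))*(-178*(-110 - 178) - 5391) = (-8230 - 378)*(-178*(-288) - 5391) = -8608*(51264 - 5391) = -8608*45873 = -394874784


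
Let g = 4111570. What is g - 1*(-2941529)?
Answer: 7053099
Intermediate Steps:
g - 1*(-2941529) = 4111570 - 1*(-2941529) = 4111570 + 2941529 = 7053099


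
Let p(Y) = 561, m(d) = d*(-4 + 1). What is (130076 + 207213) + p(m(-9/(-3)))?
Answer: 337850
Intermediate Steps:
m(d) = -3*d (m(d) = d*(-3) = -3*d)
(130076 + 207213) + p(m(-9/(-3))) = (130076 + 207213) + 561 = 337289 + 561 = 337850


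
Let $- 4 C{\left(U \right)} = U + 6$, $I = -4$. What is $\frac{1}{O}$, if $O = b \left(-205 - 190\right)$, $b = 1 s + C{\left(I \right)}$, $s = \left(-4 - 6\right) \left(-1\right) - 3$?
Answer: $- \frac{2}{5135} \approx -0.00038948$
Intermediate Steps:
$C{\left(U \right)} = - \frac{3}{2} - \frac{U}{4}$ ($C{\left(U \right)} = - \frac{U + 6}{4} = - \frac{6 + U}{4} = - \frac{3}{2} - \frac{U}{4}$)
$s = 7$ ($s = \left(-4 - 6\right) \left(-1\right) - 3 = \left(-10\right) \left(-1\right) - 3 = 10 - 3 = 7$)
$b = \frac{13}{2}$ ($b = 1 \cdot 7 - \frac{1}{2} = 7 + \left(- \frac{3}{2} + 1\right) = 7 - \frac{1}{2} = \frac{13}{2} \approx 6.5$)
$O = - \frac{5135}{2}$ ($O = \frac{13 \left(-205 - 190\right)}{2} = \frac{13}{2} \left(-395\right) = - \frac{5135}{2} \approx -2567.5$)
$\frac{1}{O} = \frac{1}{- \frac{5135}{2}} = - \frac{2}{5135}$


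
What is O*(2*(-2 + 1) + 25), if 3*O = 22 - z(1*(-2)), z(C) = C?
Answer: 184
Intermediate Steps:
O = 8 (O = (22 - (-2))/3 = (22 - 1*(-2))/3 = (22 + 2)/3 = (⅓)*24 = 8)
O*(2*(-2 + 1) + 25) = 8*(2*(-2 + 1) + 25) = 8*(2*(-1) + 25) = 8*(-2 + 25) = 8*23 = 184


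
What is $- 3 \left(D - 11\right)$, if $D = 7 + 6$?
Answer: $-6$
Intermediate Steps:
$D = 13$
$- 3 \left(D - 11\right) = - 3 \left(13 - 11\right) = \left(-3\right) 2 = -6$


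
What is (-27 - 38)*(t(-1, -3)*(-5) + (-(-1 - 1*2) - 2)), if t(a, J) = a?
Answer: -390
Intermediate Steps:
(-27 - 38)*(t(-1, -3)*(-5) + (-(-1 - 1*2) - 2)) = (-27 - 38)*(-1*(-5) + (-(-1 - 1*2) - 2)) = -65*(5 + (-(-1 - 2) - 2)) = -65*(5 + (-1*(-3) - 2)) = -65*(5 + (3 - 2)) = -65*(5 + 1) = -65*6 = -390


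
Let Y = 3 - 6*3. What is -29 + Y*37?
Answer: -584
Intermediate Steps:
Y = -15 (Y = 3 - 18 = -15)
-29 + Y*37 = -29 - 15*37 = -29 - 555 = -584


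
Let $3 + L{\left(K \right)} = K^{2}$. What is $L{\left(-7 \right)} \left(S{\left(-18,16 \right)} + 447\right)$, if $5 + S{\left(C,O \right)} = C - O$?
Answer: $18768$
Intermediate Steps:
$S{\left(C,O \right)} = -5 + C - O$ ($S{\left(C,O \right)} = -5 + \left(C - O\right) = -5 + C - O$)
$L{\left(K \right)} = -3 + K^{2}$
$L{\left(-7 \right)} \left(S{\left(-18,16 \right)} + 447\right) = \left(-3 + \left(-7\right)^{2}\right) \left(\left(-5 - 18 - 16\right) + 447\right) = \left(-3 + 49\right) \left(\left(-5 - 18 - 16\right) + 447\right) = 46 \left(-39 + 447\right) = 46 \cdot 408 = 18768$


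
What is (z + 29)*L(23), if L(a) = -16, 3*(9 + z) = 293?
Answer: -5648/3 ≈ -1882.7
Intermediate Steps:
z = 266/3 (z = -9 + (1/3)*293 = -9 + 293/3 = 266/3 ≈ 88.667)
(z + 29)*L(23) = (266/3 + 29)*(-16) = (353/3)*(-16) = -5648/3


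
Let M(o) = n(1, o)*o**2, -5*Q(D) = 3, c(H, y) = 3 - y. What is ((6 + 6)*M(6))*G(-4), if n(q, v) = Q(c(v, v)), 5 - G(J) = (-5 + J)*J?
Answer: 40176/5 ≈ 8035.2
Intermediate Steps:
Q(D) = -3/5 (Q(D) = -1/5*3 = -3/5)
G(J) = 5 - J*(-5 + J) (G(J) = 5 - (-5 + J)*J = 5 - J*(-5 + J))
n(q, v) = -3/5
M(o) = -3*o**2/5
((6 + 6)*M(6))*G(-4) = ((6 + 6)*(-3/5*6**2))*(5 - 1*(-4)**2 + 5*(-4)) = (12*(-3/5*36))*(5 - 1*16 - 20) = (12*(-108/5))*(5 - 16 - 20) = -1296/5*(-31) = 40176/5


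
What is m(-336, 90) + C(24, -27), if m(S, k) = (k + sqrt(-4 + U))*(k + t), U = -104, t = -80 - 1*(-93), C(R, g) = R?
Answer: 9294 + 618*I*sqrt(3) ≈ 9294.0 + 1070.4*I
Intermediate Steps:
t = 13 (t = -80 + 93 = 13)
m(S, k) = (13 + k)*(k + 6*I*sqrt(3)) (m(S, k) = (k + sqrt(-4 - 104))*(k + 13) = (k + sqrt(-108))*(13 + k) = (k + 6*I*sqrt(3))*(13 + k) = (13 + k)*(k + 6*I*sqrt(3)))
m(-336, 90) + C(24, -27) = (90**2 + 13*90 + 78*I*sqrt(3) + 6*I*90*sqrt(3)) + 24 = (8100 + 1170 + 78*I*sqrt(3) + 540*I*sqrt(3)) + 24 = (9270 + 618*I*sqrt(3)) + 24 = 9294 + 618*I*sqrt(3)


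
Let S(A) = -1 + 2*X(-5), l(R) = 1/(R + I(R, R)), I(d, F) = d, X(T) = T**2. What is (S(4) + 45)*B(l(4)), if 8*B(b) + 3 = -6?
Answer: -423/4 ≈ -105.75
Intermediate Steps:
l(R) = 1/(2*R) (l(R) = 1/(R + R) = 1/(2*R))
S(A) = 49 (S(A) = -1 + 2*(-5)**2 = -1 + 2*25 = -1 + 50 = 49)
B(b) = -9/8 (B(b) = -3/8 + (1/8)*(-6) = -3/8 - 3/4 = -9/8)
(S(4) + 45)*B(l(4)) = (49 + 45)*(-9/8) = 94*(-9/8) = -423/4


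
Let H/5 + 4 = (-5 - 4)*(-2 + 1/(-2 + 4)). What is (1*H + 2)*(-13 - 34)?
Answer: -4653/2 ≈ -2326.5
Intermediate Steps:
H = 95/2 (H = -20 + 5*((-5 - 4)*(-2 + 1/(-2 + 4))) = -20 + 5*(-9*(-2 + 1/2)) = -20 + 5*(-9*(-2 + ½)) = -20 + 5*(-9*(-3/2)) = -20 + 5*(27/2) = -20 + 135/2 = 95/2 ≈ 47.500)
(1*H + 2)*(-13 - 34) = (1*(95/2) + 2)*(-13 - 34) = (95/2 + 2)*(-47) = (99/2)*(-47) = -4653/2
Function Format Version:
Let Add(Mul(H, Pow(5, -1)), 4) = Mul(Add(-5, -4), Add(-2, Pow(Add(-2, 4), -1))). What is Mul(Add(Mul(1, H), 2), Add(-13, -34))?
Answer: Rational(-4653, 2) ≈ -2326.5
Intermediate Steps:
H = Rational(95, 2) (H = Add(-20, Mul(5, Mul(Add(-5, -4), Add(-2, Pow(Add(-2, 4), -1))))) = Add(-20, Mul(5, Mul(-9, Add(-2, Pow(2, -1))))) = Add(-20, Mul(5, Mul(-9, Add(-2, Rational(1, 2))))) = Add(-20, Mul(5, Mul(-9, Rational(-3, 2)))) = Add(-20, Mul(5, Rational(27, 2))) = Add(-20, Rational(135, 2)) = Rational(95, 2) ≈ 47.500)
Mul(Add(Mul(1, H), 2), Add(-13, -34)) = Mul(Add(Mul(1, Rational(95, 2)), 2), Add(-13, -34)) = Mul(Add(Rational(95, 2), 2), -47) = Mul(Rational(99, 2), -47) = Rational(-4653, 2)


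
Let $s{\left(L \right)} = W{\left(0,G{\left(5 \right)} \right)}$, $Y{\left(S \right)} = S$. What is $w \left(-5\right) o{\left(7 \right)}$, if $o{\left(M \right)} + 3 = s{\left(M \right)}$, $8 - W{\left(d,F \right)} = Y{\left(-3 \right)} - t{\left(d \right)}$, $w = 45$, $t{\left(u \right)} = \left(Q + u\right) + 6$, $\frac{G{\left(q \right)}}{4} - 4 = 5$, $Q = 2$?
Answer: $-3600$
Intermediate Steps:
$G{\left(q \right)} = 36$ ($G{\left(q \right)} = 16 + 4 \cdot 5 = 16 + 20 = 36$)
$t{\left(u \right)} = 8 + u$ ($t{\left(u \right)} = \left(2 + u\right) + 6 = 8 + u$)
$W{\left(d,F \right)} = 19 + d$ ($W{\left(d,F \right)} = 8 - \left(-3 - \left(8 + d\right)\right) = 8 - \left(-11 - d\right) = 8 + \left(11 + d\right) = 19 + d$)
$s{\left(L \right)} = 19$ ($s{\left(L \right)} = 19 + 0 = 19$)
$o{\left(M \right)} = 16$ ($o{\left(M \right)} = -3 + 19 = 16$)
$w \left(-5\right) o{\left(7 \right)} = 45 \left(-5\right) 16 = \left(-225\right) 16 = -3600$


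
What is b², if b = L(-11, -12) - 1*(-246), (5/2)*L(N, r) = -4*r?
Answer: 1758276/25 ≈ 70331.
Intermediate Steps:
L(N, r) = -8*r/5 (L(N, r) = 2*(-4*r)/5 = -8*r/5)
b = 1326/5 (b = -8/5*(-12) - 1*(-246) = 96/5 + 246 = 1326/5 ≈ 265.20)
b² = (1326/5)² = 1758276/25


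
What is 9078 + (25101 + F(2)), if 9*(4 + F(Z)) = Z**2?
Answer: 307579/9 ≈ 34175.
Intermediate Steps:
F(Z) = -4 + Z**2/9
9078 + (25101 + F(2)) = 9078 + (25101 + (-4 + (1/9)*2**2)) = 9078 + (25101 + (-4 + (1/9)*4)) = 9078 + (25101 + (-4 + 4/9)) = 9078 + (25101 - 32/9) = 9078 + 225877/9 = 307579/9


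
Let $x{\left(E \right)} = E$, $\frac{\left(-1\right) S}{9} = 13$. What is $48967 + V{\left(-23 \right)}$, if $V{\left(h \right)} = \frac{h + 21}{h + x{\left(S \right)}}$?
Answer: $\frac{3427691}{70} \approx 48967.0$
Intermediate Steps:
$S = -117$ ($S = \left(-9\right) 13 = -117$)
$V{\left(h \right)} = \frac{21 + h}{-117 + h}$ ($V{\left(h \right)} = \frac{h + 21}{h - 117} = \frac{21 + h}{-117 + h}$)
$48967 + V{\left(-23 \right)} = 48967 + \frac{21 - 23}{-117 - 23} = 48967 + \frac{1}{-140} \left(-2\right) = 48967 - - \frac{1}{70} = 48967 + \frac{1}{70} = \frac{3427691}{70}$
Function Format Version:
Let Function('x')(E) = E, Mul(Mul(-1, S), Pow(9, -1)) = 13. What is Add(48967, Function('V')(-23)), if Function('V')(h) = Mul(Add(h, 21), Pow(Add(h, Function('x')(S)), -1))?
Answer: Rational(3427691, 70) ≈ 48967.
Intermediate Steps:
S = -117 (S = Mul(-9, 13) = -117)
Function('V')(h) = Mul(Pow(Add(-117, h), -1), Add(21, h)) (Function('V')(h) = Mul(Add(h, 21), Pow(Add(h, -117), -1)) = Mul(Add(21, h), Pow(Add(-117, h), -1)) = Mul(Pow(Add(-117, h), -1), Add(21, h)))
Add(48967, Function('V')(-23)) = Add(48967, Mul(Pow(Add(-117, -23), -1), Add(21, -23))) = Add(48967, Mul(Pow(-140, -1), -2)) = Add(48967, Mul(Rational(-1, 140), -2)) = Add(48967, Rational(1, 70)) = Rational(3427691, 70)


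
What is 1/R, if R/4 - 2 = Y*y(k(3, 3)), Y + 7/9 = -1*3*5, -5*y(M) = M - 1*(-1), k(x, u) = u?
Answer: 45/2632 ≈ 0.017097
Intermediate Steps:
y(M) = -1/5 - M/5 (y(M) = -(M - 1*(-1))/5 = -(M + 1)/5 = -(1 + M)/5 = -1/5 - M/5)
Y = -142/9 (Y = -7/9 - 1*3*5 = -7/9 - 3*5 = -7/9 - 15 = -142/9 ≈ -15.778)
R = 2632/45 (R = 8 + 4*(-142*(-1/5 - 1/5*3)/9) = 8 + 4*(-142*(-1/5 - 3/5)/9) = 8 + 4*(-142/9*(-4/5)) = 8 + 4*(568/45) = 8 + 2272/45 = 2632/45 ≈ 58.489)
1/R = 1/(2632/45) = 45/2632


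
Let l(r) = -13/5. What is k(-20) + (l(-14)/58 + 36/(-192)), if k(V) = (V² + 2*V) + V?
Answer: 788261/2320 ≈ 339.77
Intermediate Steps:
l(r) = -13/5 (l(r) = -13*⅕ = -13/5)
k(V) = V² + 3*V
k(-20) + (l(-14)/58 + 36/(-192)) = -20*(3 - 20) + (-13/5/58 + 36/(-192)) = -20*(-17) + (-13/5*1/58 + 36*(-1/192)) = 340 + (-13/290 - 3/16) = 340 - 539/2320 = 788261/2320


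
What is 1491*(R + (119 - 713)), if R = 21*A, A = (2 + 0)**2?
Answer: -760410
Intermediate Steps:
A = 4 (A = 2**2 = 4)
R = 84 (R = 21*4 = 84)
1491*(R + (119 - 713)) = 1491*(84 + (119 - 713)) = 1491*(84 - 594) = 1491*(-510) = -760410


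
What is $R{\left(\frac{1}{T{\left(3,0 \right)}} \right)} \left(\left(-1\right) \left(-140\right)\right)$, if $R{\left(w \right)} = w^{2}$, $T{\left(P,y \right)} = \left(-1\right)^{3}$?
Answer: $140$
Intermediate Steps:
$T{\left(P,y \right)} = -1$
$R{\left(\frac{1}{T{\left(3,0 \right)}} \right)} \left(\left(-1\right) \left(-140\right)\right) = \left(\frac{1}{-1}\right)^{2} \left(\left(-1\right) \left(-140\right)\right) = \left(-1\right)^{2} \cdot 140 = 1 \cdot 140 = 140$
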